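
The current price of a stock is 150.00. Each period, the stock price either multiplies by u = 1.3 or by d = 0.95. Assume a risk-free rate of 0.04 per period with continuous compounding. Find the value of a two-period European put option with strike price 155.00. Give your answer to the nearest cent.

9.93

Risk-neutral probability p = (e^0.04 − 0.95)/(1.3 − 0.95) = 0.0908/0.3500 = 0.2595
Terminal stock prices: S_uu = 253.5, S_ud = 185.2, S_dd = 135.4
Terminal payoffs (K − S): max(-98.5, 0) = 0, max(-30.25, 0) = 0, max(19.62, 0) = 19.62
Node u (S = 195): V_u = e^(−0.04)·[0.2595·0.0000 + 0.7405·0.0000] = 0.0000
Node d (S = 142.5): V_d = e^(−0.04)·[0.2595·0.0000 + 0.7405·19.6250] = 13.9633
Node 0 (S = 150): V_0 = e^(−0.04)·[0.2595·0.0000 + 0.7405·13.9633] = 9.9349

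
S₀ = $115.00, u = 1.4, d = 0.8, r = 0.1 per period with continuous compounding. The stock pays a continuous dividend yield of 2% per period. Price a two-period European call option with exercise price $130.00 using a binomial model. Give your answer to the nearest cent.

Per-period risk-free factor R = e^0.1 = 1.1052; dividend-adjusted growth = e^(0.1−0.02) = 1.0833.
Risk-neutral probability p = (1.0833 − 0.8)/(1.4 − 0.8) = 0.2833/0.6000 = 0.4721
Terminal stock prices: S_uu = 225.4, S_ud = 128.8, S_dd = 73.6
Terminal payoffs (S − K): max(95.4, 0) = 95.4, max(-1.2, 0) = 0, max(-56.4, 0) = 0
Node u (S = 161): V_u = e^(−0.1)·[0.4721·95.4000 + 0.5279·0.0000] = 40.7563
Node d (S = 92): V_d = e^(−0.1)·[0.4721·0.0000 + 0.5279·0.0000] = 0.0000
Node 0 (S = 115): V_0 = e^(−0.1)·[0.4721·40.7563 + 0.5279·0.0000] = 17.4117

$17.41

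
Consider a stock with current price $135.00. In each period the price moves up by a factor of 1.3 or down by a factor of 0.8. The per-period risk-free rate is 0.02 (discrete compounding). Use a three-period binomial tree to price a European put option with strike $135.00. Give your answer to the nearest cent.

$19.75

Risk-neutral probability p = (1 + 0.02 − 0.8)/(1.3 − 0.8) = 0.2200/0.5000 = 0.4400
Terminal stock prices: S_uuu = 296.6, S_uud = 182.5, S_udd = 112.3, S_ddd = 69.12
Terminal payoffs (K − S): max(-161.6, 0) = 0, max(-47.52, 0) = 0, max(22.68, 0) = 22.68, max(65.88, 0) = 65.88
Node uu (S = 228.2): V_uu = 1/1.02·[0.4400·0.0000 + 0.5600·0.0000] = 0.0000
Node ud (S = 140.4): V_ud = 1/1.02·[0.4400·0.0000 + 0.5600·22.6800] = 12.4518
Node dd (S = 86.4): V_dd = 1/1.02·[0.4400·22.6800 + 0.5600·65.8800] = 45.9529
Node u (S = 175.5): V_u = 1/1.02·[0.4400·0.0000 + 0.5600·12.4518] = 6.8363
Node d (S = 108): V_d = 1/1.02·[0.4400·12.4518 + 0.5600·45.9529] = 30.6004
Node 0 (S = 135): V_0 = 1/1.02·[0.4400·6.8363 + 0.5600·30.6004] = 19.7492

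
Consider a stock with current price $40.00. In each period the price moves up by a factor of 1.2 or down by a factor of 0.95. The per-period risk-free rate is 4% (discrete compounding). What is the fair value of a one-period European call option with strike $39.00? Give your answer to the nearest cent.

$3.12

Risk-neutral probability p = (1 + 0.04 − 0.95)/(1.2 − 0.95) = 0.0900/0.2500 = 0.3600
Terminal stock prices: S_u = 48, S_d = 38
Terminal payoffs (S − K): max(9, 0) = 9, max(-1, 0) = 0
Node 0 (S = 40): V_0 = 1/1.04·[0.3600·9.0000 + 0.6400·0.0000] = 3.1154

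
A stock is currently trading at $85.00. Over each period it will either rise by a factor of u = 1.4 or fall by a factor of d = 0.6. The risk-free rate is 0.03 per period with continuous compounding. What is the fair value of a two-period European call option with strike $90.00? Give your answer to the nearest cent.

Risk-neutral probability p = (e^0.03 − 0.6)/(1.4 − 0.6) = 0.4305/0.8000 = 0.5381
Terminal stock prices: S_uu = 166.6, S_ud = 71.4, S_dd = 30.6
Terminal payoffs (S − K): max(76.6, 0) = 76.6, max(-18.6, 0) = 0, max(-59.4, 0) = 0
Node u (S = 119): V_u = e^(−0.03)·[0.5381·76.6000 + 0.4619·0.0000] = 39.9979
Node d (S = 51): V_d = e^(−0.03)·[0.5381·0.0000 + 0.4619·0.0000] = 0.0000
Node 0 (S = 85): V_0 = e^(−0.03)·[0.5381·39.9979 + 0.4619·0.0000] = 20.8855

$20.89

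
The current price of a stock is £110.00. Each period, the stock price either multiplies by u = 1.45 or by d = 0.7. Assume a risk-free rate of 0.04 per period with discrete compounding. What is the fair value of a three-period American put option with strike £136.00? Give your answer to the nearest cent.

£37.98

Risk-neutral probability p = (1 + 0.04 − 0.7)/(1.45 − 0.7) = 0.3400/0.7500 = 0.4533
Terminal stock prices: S_uuu = 335.3, S_uud = 161.9, S_udd = 78.15, S_ddd = 37.73
Terminal payoffs (K − S): max(-199.3, 0) = 0, max(-25.89, 0) = 0, max(57.85, 0) = 57.85, max(98.27, 0) = 98.27
Node uu (S = 231.3): continuation = 1/1.04·[0.4533·0.0000 + 0.5467·0.0000] = 0.0000; exercise value = 0.0000 ≤ continuation, so V_uu = 0.0000
Node ud (S = 111.6): continuation = 1/1.04·[0.4533·0.0000 + 0.5467·57.8450] = 30.4057; exercise value = 24.3500 ≤ continuation, so V_ud = 30.4057
Node dd (S = 53.9): continuation = 1/1.04·[0.4533·57.8450 + 0.5467·98.2700] = 76.8692; exercise value = 82.1000 > continuation, so V_dd = 82.1000 (exercise)
Node u (S = 159.5): continuation = 1/1.04·[0.4533·0.0000 + 0.5467·30.4057] = 15.9825; exercise value = 0.0000 ≤ continuation, so V_u = 15.9825
Node d (S = 77): continuation = 1/1.04·[0.4533·30.4057 + 0.5467·82.1000] = 56.4089; exercise value = 59.0000 > continuation, so V_d = 59.0000 (exercise)
Node 0 (S = 110): continuation = 1/1.04·[0.4533·15.9825 + 0.5467·59.0000] = 37.9795; exercise value = 26.0000 ≤ continuation, so V_0 = 37.9795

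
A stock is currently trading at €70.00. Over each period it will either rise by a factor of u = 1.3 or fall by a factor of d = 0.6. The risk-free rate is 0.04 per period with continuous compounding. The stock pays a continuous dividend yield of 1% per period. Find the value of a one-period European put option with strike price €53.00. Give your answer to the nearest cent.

€4.07

Per-period risk-free factor R = e^0.04 = 1.0408; dividend-adjusted growth = e^(0.04−0.01) = 1.0305.
Risk-neutral probability p = (1.0305 − 0.6)/(1.3 − 0.6) = 0.4305/0.7000 = 0.6149
Terminal stock prices: S_u = 91, S_d = 42
Terminal payoffs (K − S): max(-38, 0) = 0, max(11, 0) = 11
Node 0 (S = 70): V_0 = e^(−0.04)·[0.6149·0.0000 + 0.3851·11.0000] = 4.0696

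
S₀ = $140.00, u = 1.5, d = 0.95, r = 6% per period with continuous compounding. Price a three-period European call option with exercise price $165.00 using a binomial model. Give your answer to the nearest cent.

Risk-neutral probability p = (e^0.06 − 0.95)/(1.5 − 0.95) = 0.1118/0.5500 = 0.2033
Terminal stock prices: S_uuu = 472.5, S_uud = 299.2, S_udd = 189.5, S_ddd = 120
Terminal payoffs (S − K): max(307.5, 0) = 307.5, max(134.2, 0) = 134.2, max(24.53, 0) = 24.53, max(-44.97, 0) = 0
Node uu (S = 315): V_uu = e^(−0.06)·[0.2033·307.5000 + 0.7967·134.2500] = 159.6089
Node ud (S = 199.5): V_ud = e^(−0.06)·[0.2033·134.2500 + 0.7967·24.5250] = 44.1089
Node dd (S = 126.3): V_dd = e^(−0.06)·[0.2033·24.5250 + 0.7967·0.0000] = 4.6965
Node u (S = 210): V_u = e^(−0.06)·[0.2033·159.6089 + 0.7967·44.1089] = 63.6581
Node d (S = 133): V_d = e^(−0.06)·[0.2033·44.1089 + 0.7967·4.6965] = 11.9704
Node 0 (S = 140): V_0 = e^(−0.06)·[0.2033·63.6581 + 0.7967·11.9704] = 21.1713

$21.17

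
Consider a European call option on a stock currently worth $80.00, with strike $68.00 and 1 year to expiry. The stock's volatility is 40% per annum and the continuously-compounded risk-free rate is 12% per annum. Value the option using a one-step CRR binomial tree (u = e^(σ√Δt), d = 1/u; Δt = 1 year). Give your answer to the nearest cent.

$25.34

CRR parameters: u = e^(σ√Δt) = e^(0.4·√1) = 1.4918, d = 1/u = 0.6703
Per-period rate: rΔt = 0.12·1 = 0.12, so R = e^0.12 = 1.1275
Risk-neutral probability p = (e^0.12 − 0.6703)/(1.4918 − 0.6703) = 0.4572/0.8215 = 0.5565
Terminal stock prices: S_u = 119.3, S_d = 53.63
Terminal payoffs (S − K): max(51.35, 0) = 51.35, max(-14.37, 0) = 0
Node 0 (S = 80): V_0 = e^(−0.12)·[0.5565·51.3460 + 0.4435·0.0000] = 25.3434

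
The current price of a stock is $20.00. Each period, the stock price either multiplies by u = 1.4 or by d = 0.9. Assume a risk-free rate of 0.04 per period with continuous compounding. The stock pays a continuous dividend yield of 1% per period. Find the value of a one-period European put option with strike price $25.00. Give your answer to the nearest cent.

$4.97

Per-period risk-free factor R = e^0.04 = 1.0408; dividend-adjusted growth = e^(0.04−0.01) = 1.0305.
Risk-neutral probability p = (1.0305 − 0.9)/(1.4 − 0.9) = 0.1305/0.5000 = 0.2609
Terminal stock prices: S_u = 28, S_d = 18
Terminal payoffs (K − S): max(-3, 0) = 0, max(7, 0) = 7
Node 0 (S = 20): V_0 = e^(−0.04)·[0.2609·0.0000 + 0.7391·7.0000] = 4.9708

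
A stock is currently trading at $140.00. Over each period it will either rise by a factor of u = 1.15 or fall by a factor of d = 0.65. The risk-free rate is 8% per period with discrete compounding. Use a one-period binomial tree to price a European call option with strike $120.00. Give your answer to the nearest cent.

Risk-neutral probability p = (1 + 0.08 − 0.65)/(1.15 − 0.65) = 0.4300/0.5000 = 0.8600
Terminal stock prices: S_u = 161, S_d = 91
Terminal payoffs (S − K): max(41, 0) = 41, max(-29, 0) = 0
Node 0 (S = 140): V_0 = 1/1.08·[0.8600·41.0000 + 0.1400·0.0000] = 32.6481

$32.65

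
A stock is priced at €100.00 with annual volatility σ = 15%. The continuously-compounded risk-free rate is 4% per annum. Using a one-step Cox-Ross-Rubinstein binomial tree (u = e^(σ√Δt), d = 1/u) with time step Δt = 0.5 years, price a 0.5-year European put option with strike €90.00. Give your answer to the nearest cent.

CRR parameters: u = e^(σ√Δt) = e^(0.15·√0.5) = 1.1119, d = 1/u = 0.8994
Per-period rate: rΔt = 0.04·0.5 = 0.02, so R = e^0.02 = 1.0202
Risk-neutral probability p = (e^0.02 − 0.8994)/(1.1119 − 0.8994) = 0.1208/0.2125 = 0.5686
Terminal stock prices: S_u = 111.2, S_d = 89.94
Terminal payoffs (K − S): max(-21.19, 0) = 0, max(0.06347, 0) = 0.06347
Node 0 (S = 100): V_0 = e^(−0.02)·[0.5686·0.0000 + 0.4314·0.0635] = 0.0268

€0.03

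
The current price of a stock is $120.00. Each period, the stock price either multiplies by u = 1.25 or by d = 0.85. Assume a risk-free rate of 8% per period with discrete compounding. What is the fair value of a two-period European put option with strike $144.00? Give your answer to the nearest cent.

$15.79

Risk-neutral probability p = (1 + 0.08 − 0.85)/(1.25 − 0.85) = 0.2300/0.4000 = 0.5750
Terminal stock prices: S_uu = 187.5, S_ud = 127.5, S_dd = 86.7
Terminal payoffs (K − S): max(-43.5, 0) = 0, max(16.5, 0) = 16.5, max(57.3, 0) = 57.3
Node u (S = 150): V_u = 1/1.08·[0.5750·0.0000 + 0.4250·16.5000] = 6.4931
Node d (S = 102): V_d = 1/1.08·[0.5750·16.5000 + 0.4250·57.3000] = 31.3333
Node 0 (S = 120): V_0 = 1/1.08·[0.5750·6.4931 + 0.4250·31.3333] = 15.7872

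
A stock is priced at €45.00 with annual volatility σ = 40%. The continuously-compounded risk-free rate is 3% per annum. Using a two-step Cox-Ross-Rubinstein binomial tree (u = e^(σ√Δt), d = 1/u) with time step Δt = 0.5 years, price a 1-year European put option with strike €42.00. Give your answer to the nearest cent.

CRR parameters: u = e^(σ√Δt) = e^(0.4·√0.5) = 1.3269, d = 1/u = 0.7536
Per-period rate: rΔt = 0.03·0.5 = 0.015, so R = e^0.015 = 1.0151
Risk-neutral probability p = (e^0.015 − 0.7536)/(1.3269 − 0.7536) = 0.2615/0.5733 = 0.4561
Terminal stock prices: S_uu = 79.23, S_ud = 45, S_dd = 25.56
Terminal payoffs (K − S): max(-37.23, 0) = 0, max(-3, 0) = 0, max(16.44, 0) = 16.44
Node u (S = 59.71): V_u = e^(−0.015)·[0.4561·0.0000 + 0.5439·0.0000] = 0.0000
Node d (S = 33.91): V_d = e^(−0.015)·[0.4561·0.0000 + 0.5439·16.4413] = 8.8090
Node 0 (S = 45): V_0 = e^(−0.015)·[0.4561·0.0000 + 0.5439·8.8090] = 4.7197

€4.72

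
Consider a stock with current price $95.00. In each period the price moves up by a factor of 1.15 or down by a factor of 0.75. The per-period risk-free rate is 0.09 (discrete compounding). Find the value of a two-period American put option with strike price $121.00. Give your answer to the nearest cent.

Risk-neutral probability p = (1 + 0.09 − 0.75)/(1.15 − 0.75) = 0.3400/0.4000 = 0.8500
Terminal stock prices: S_uu = 125.6, S_ud = 81.94, S_dd = 53.44
Terminal payoffs (K − S): max(-4.637, 0) = 0, max(39.06, 0) = 39.06, max(67.56, 0) = 67.56
Node u (S = 109.2): continuation = 1/1.09·[0.8500·0.0000 + 0.1500·39.0625] = 5.3756; exercise value = 11.7500 > continuation, so V_u = 11.7500 (exercise)
Node d (S = 71.25): continuation = 1/1.09·[0.8500·39.0625 + 0.1500·67.5625] = 39.7592; exercise value = 49.7500 > continuation, so V_d = 49.7500 (exercise)
Node 0 (S = 95): continuation = 1/1.09·[0.8500·11.7500 + 0.1500·49.7500] = 16.0092; exercise value = 26.0000 > continuation, so V_0 = 26.0000 (exercise)

$26.00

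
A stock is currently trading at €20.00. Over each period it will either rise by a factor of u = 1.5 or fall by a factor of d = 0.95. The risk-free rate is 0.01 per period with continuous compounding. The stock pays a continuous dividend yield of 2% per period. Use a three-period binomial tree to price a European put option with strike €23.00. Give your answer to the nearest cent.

Per-period risk-free factor R = e^0.01 = 1.0101; dividend-adjusted growth = e^(0.01−0.02) = 0.9900.
Risk-neutral probability p = (0.9900 − 0.95)/(1.5 − 0.95) = 0.0400/0.5500 = 0.0728
Terminal stock prices: S_uuu = 67.5, S_uud = 42.75, S_udd = 27.07, S_ddd = 17.15
Terminal payoffs (K − S): max(-44.5, 0) = 0, max(-19.75, 0) = 0, max(-4.075, 0) = 0, max(5.853, 0) = 5.853
Node uu (S = 45): V_uu = e^(−0.01)·[0.0728·0.0000 + 0.9272·0.0000] = 0.0000
Node ud (S = 28.5): V_ud = e^(−0.01)·[0.0728·0.0000 + 0.9272·0.0000] = 0.0000
Node dd (S = 18.05): V_dd = e^(−0.01)·[0.0728·0.0000 + 0.9272·5.8525] = 5.3723
Node u (S = 30): V_u = e^(−0.01)·[0.0728·0.0000 + 0.9272·0.0000] = 0.0000
Node d (S = 19): V_d = e^(−0.01)·[0.0728·0.0000 + 0.9272·5.3723] = 4.9316
Node 0 (S = 20): V_0 = e^(−0.01)·[0.0728·0.0000 + 0.9272·4.9316] = 4.5270

€4.53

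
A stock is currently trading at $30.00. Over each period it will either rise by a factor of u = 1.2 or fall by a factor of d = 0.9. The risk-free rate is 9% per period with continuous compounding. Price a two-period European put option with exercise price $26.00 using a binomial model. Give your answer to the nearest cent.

Risk-neutral probability p = (e^0.09 − 0.9)/(1.2 − 0.9) = 0.1942/0.3000 = 0.6472
Terminal stock prices: S_uu = 43.2, S_ud = 32.4, S_dd = 24.3
Terminal payoffs (K − S): max(-17.2, 0) = 0, max(-6.4, 0) = 0, max(1.7, 0) = 1.7
Node u (S = 36): V_u = e^(−0.09)·[0.6472·0.0000 + 0.3528·0.0000] = 0.0000
Node d (S = 27): V_d = e^(−0.09)·[0.6472·0.0000 + 0.3528·1.7000] = 0.5481
Node 0 (S = 30): V_0 = e^(−0.09)·[0.6472·0.0000 + 0.3528·0.5481] = 0.1767

$0.18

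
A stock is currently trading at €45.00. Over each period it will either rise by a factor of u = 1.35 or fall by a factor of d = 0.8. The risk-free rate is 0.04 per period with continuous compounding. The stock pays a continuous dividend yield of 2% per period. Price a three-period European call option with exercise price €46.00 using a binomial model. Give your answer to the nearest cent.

Per-period risk-free factor R = e^0.04 = 1.0408; dividend-adjusted growth = e^(0.04−0.02) = 1.0202.
Risk-neutral probability p = (1.0202 − 0.8)/(1.35 − 0.8) = 0.2202/0.5500 = 0.4004
Terminal stock prices: S_uuu = 110.7, S_uud = 65.61, S_udd = 38.88, S_ddd = 23.04
Terminal payoffs (S − K): max(64.72, 0) = 64.72, max(19.61, 0) = 19.61, max(-7.12, 0) = 0, max(-22.96, 0) = 0
Node uu (S = 82.01): V_uu = e^(−0.04)·[0.4004·64.7169 + 0.5996·19.6100] = 36.1922
Node ud (S = 48.6): V_ud = e^(−0.04)·[0.4004·19.6100 + 0.5996·0.0000] = 7.5433
Node dd (S = 28.8): V_dd = e^(−0.04)·[0.4004·0.0000 + 0.5996·0.0000] = 0.0000
Node u (S = 60.75): V_u = e^(−0.04)·[0.4004·36.1922 + 0.5996·7.5433] = 18.2679
Node d (S = 36): V_d = e^(−0.04)·[0.4004·7.5433 + 0.5996·0.0000] = 2.9017
Node 0 (S = 45): V_0 = e^(−0.04)·[0.4004·18.2679 + 0.5996·2.9017] = 8.6988

€8.70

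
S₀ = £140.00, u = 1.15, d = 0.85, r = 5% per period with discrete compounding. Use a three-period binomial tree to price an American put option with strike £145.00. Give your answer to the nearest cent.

Risk-neutral probability p = (1 + 0.05 − 0.85)/(1.15 − 0.85) = 0.2000/0.3000 = 0.6667
Terminal stock prices: S_uuu = 212.9, S_uud = 157.4, S_udd = 116.3, S_ddd = 85.98
Terminal payoffs (K − S): max(-67.92, 0) = 0, max(-12.38, 0) = 0, max(28.68, 0) = 28.68, max(59.02, 0) = 59.02
Node uu (S = 185.1): continuation = 1/1.05·[0.6667·0.0000 + 0.3333·0.0000] = 0.0000; exercise value = 0.0000 ≤ continuation, so V_uu = 0.0000
Node ud (S = 136.8): continuation = 1/1.05·[0.6667·0.0000 + 0.3333·28.6775] = 9.1040; exercise value = 8.1500 ≤ continuation, so V_ud = 9.1040
Node dd (S = 101.1): continuation = 1/1.05·[0.6667·28.6775 + 0.3333·59.0225] = 36.9452; exercise value = 43.8500 > continuation, so V_dd = 43.8500 (exercise)
Node u (S = 161): continuation = 1/1.05·[0.6667·0.0000 + 0.3333·9.1040] = 2.8901; exercise value = 0.0000 ≤ continuation, so V_u = 2.8901
Node d (S = 119): continuation = 1/1.05·[0.6667·9.1040 + 0.3333·43.8500] = 19.7009; exercise value = 26.0000 > continuation, so V_d = 26.0000 (exercise)
Node 0 (S = 140): continuation = 1/1.05·[0.6667·2.8901 + 0.3333·26.0000] = 10.0890; exercise value = 5.0000 ≤ continuation, so V_0 = 10.0890

£10.09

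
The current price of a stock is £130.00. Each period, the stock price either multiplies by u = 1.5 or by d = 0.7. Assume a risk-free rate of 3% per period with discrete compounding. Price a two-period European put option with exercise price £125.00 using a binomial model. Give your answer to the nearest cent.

Risk-neutral probability p = (1 + 0.03 − 0.7)/(1.5 − 0.7) = 0.3300/0.8000 = 0.4125
Terminal stock prices: S_uu = 292.5, S_ud = 136.5, S_dd = 63.7
Terminal payoffs (K − S): max(-167.5, 0) = 0, max(-11.5, 0) = 0, max(61.3, 0) = 61.3
Node u (S = 195): V_u = 1/1.03·[0.4125·0.0000 + 0.5875·0.0000] = 0.0000
Node d (S = 91): V_d = 1/1.03·[0.4125·0.0000 + 0.5875·61.3000] = 34.9648
Node 0 (S = 130): V_0 = 1/1.03·[0.4125·0.0000 + 0.5875·34.9648] = 19.9435

£19.94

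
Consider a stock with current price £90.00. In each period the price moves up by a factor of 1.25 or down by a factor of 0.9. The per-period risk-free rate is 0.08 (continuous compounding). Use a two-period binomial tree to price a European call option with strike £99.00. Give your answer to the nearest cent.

Risk-neutral probability p = (e^0.08 − 0.9)/(1.25 − 0.9) = 0.1833/0.3500 = 0.5237
Terminal stock prices: S_uu = 140.6, S_ud = 101.2, S_dd = 72.9
Terminal payoffs (S − K): max(41.62, 0) = 41.62, max(2.25, 0) = 2.25, max(-26.1, 0) = 0
Node u (S = 112.5): V_u = e^(−0.08)·[0.5237·41.6250 + 0.4763·2.2500] = 21.1115
Node d (S = 81): V_d = e^(−0.08)·[0.5237·2.2500 + 0.4763·0.0000] = 1.0877
Node 0 (S = 90): V_0 = e^(−0.08)·[0.5237·21.1115 + 0.4763·1.0877] = 10.6839

£10.68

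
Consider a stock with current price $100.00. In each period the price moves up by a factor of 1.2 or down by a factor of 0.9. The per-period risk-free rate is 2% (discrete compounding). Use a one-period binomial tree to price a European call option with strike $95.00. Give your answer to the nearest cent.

Risk-neutral probability p = (1 + 0.02 − 0.9)/(1.2 − 0.9) = 0.1200/0.3000 = 0.4000
Terminal stock prices: S_u = 120, S_d = 90
Terminal payoffs (S − K): max(25, 0) = 25, max(-5, 0) = 0
Node 0 (S = 100): V_0 = 1/1.02·[0.4000·25.0000 + 0.6000·0.0000] = 9.8039

$9.80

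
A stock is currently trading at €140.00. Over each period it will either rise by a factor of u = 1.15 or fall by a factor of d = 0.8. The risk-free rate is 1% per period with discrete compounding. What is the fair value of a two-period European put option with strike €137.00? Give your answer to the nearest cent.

€11.29

Risk-neutral probability p = (1 + 0.01 − 0.8)/(1.15 − 0.8) = 0.2100/0.3500 = 0.6000
Terminal stock prices: S_uu = 185.1, S_ud = 128.8, S_dd = 89.6
Terminal payoffs (K − S): max(-48.15, 0) = 0, max(8.2, 0) = 8.2, max(47.4, 0) = 47.4
Node u (S = 161): V_u = 1/1.01·[0.6000·0.0000 + 0.4000·8.2000] = 3.2475
Node d (S = 112): V_d = 1/1.01·[0.6000·8.2000 + 0.4000·47.4000] = 23.6436
Node 0 (S = 140): V_0 = 1/1.01·[0.6000·3.2475 + 0.4000·23.6436] = 11.2930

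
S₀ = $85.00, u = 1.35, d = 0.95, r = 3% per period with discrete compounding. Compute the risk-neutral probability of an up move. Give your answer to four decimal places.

p = 0.2000

Risk-neutral probability p = (1 + 0.03 − 0.95)/(1.35 − 0.95) = 0.0800/0.4000 = 0.2000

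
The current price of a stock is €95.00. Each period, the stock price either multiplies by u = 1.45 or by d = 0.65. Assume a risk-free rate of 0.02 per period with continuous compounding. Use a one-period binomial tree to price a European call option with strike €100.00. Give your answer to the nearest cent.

Risk-neutral probability p = (e^0.02 − 0.65)/(1.45 − 0.65) = 0.3702/0.8000 = 0.4628
Terminal stock prices: S_u = 137.8, S_d = 61.75
Terminal payoffs (S − K): max(37.75, 0) = 37.75, max(-38.25, 0) = 0
Node 0 (S = 95): V_0 = e^(−0.02)·[0.4628·37.7500 + 0.5372·0.0000] = 17.1230

€17.12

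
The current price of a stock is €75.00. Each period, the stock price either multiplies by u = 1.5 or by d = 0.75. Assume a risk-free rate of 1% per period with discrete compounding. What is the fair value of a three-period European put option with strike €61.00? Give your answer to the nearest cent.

€7.95

Risk-neutral probability p = (1 + 0.01 − 0.75)/(1.5 − 0.75) = 0.2600/0.7500 = 0.3467
Terminal stock prices: S_uuu = 253.1, S_uud = 126.6, S_udd = 63.28, S_ddd = 31.64
Terminal payoffs (K − S): max(-192.1, 0) = 0, max(-65.56, 0) = 0, max(-2.281, 0) = 0, max(29.36, 0) = 29.36
Node uu (S = 168.8): V_uu = 1/1.01·[0.3467·0.0000 + 0.6533·0.0000] = 0.0000
Node ud (S = 84.38): V_ud = 1/1.01·[0.3467·0.0000 + 0.6533·0.0000] = 0.0000
Node dd (S = 42.19): V_dd = 1/1.01·[0.3467·0.0000 + 0.6533·29.3594] = 18.9915
Node u (S = 112.5): V_u = 1/1.01·[0.3467·0.0000 + 0.6533·0.0000] = 0.0000
Node d (S = 56.25): V_d = 1/1.01·[0.3467·0.0000 + 0.6533·18.9915] = 12.2850
Node 0 (S = 75): V_0 = 1/1.01·[0.3467·0.0000 + 0.6533·12.2850] = 7.9467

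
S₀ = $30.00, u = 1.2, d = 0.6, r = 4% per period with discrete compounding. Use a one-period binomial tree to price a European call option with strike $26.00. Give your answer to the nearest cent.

$7.05

Risk-neutral probability p = (1 + 0.04 − 0.6)/(1.2 − 0.6) = 0.4400/0.6000 = 0.7333
Terminal stock prices: S_u = 36, S_d = 18
Terminal payoffs (S − K): max(10, 0) = 10, max(-8, 0) = 0
Node 0 (S = 30): V_0 = 1/1.04·[0.7333·10.0000 + 0.2667·0.0000] = 7.0513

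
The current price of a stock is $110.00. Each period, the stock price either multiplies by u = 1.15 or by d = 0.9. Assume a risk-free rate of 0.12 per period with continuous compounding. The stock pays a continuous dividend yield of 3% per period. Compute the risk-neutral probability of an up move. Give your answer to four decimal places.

Per-period risk-free factor R = e^0.12 = 1.1275; dividend-adjusted growth = e^(0.12−0.03) = 1.0942.
Risk-neutral probability p = (1.0942 − 0.9)/(1.15 − 0.9) = 0.1942/0.2500 = 0.7767

p = 0.7767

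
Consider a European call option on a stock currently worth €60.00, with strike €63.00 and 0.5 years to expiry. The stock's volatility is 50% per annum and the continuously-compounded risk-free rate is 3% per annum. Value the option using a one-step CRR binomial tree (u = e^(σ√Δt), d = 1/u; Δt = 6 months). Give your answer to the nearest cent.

CRR parameters: u = e^(σ√Δt) = e^(0.5·√0.5) = 1.4241, d = 1/u = 0.7022
Per-period rate: rΔt = 0.03·0.5 = 0.015, so R = e^0.015 = 1.0151
Risk-neutral probability p = (e^0.015 − 0.7022)/(1.4241 − 0.7022) = 0.3129/0.7219 = 0.4335
Terminal stock prices: S_u = 85.45, S_d = 42.13
Terminal payoffs (S − K): max(22.45, 0) = 22.45, max(-20.87, 0) = 0
Node 0 (S = 60): V_0 = e^(−0.015)·[0.4335·22.4471 + 0.5665·0.0000] = 9.5850

€9.58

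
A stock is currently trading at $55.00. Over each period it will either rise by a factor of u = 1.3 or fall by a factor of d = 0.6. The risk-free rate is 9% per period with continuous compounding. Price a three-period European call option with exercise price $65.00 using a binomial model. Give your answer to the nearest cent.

$15.00

Risk-neutral probability p = (e^0.09 − 0.6)/(1.3 − 0.6) = 0.4942/0.7000 = 0.7060
Terminal stock prices: S_uuu = 120.8, S_uud = 55.77, S_udd = 25.74, S_ddd = 11.88
Terminal payoffs (S − K): max(55.84, 0) = 55.84, max(-9.23, 0) = 0, max(-39.26, 0) = 0, max(-53.12, 0) = 0
Node uu (S = 92.95): V_uu = e^(−0.09)·[0.7060·55.8350 + 0.2940·0.0000] = 36.0248
Node ud (S = 42.9): V_ud = e^(−0.09)·[0.7060·0.0000 + 0.2940·0.0000] = 0.0000
Node dd (S = 19.8): V_dd = e^(−0.09)·[0.7060·0.0000 + 0.2940·0.0000] = 0.0000
Node u (S = 71.5): V_u = e^(−0.09)·[0.7060·36.0248 + 0.2940·0.0000] = 23.2433
Node d (S = 33): V_d = e^(−0.09)·[0.7060·0.0000 + 0.2940·0.0000] = 0.0000
Node 0 (S = 55): V_0 = e^(−0.09)·[0.7060·23.2433 + 0.2940·0.0000] = 14.9966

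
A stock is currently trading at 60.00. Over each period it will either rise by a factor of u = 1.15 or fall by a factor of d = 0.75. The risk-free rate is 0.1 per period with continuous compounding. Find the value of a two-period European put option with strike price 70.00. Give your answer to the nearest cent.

Risk-neutral probability p = (e^0.1 − 0.75)/(1.15 − 0.75) = 0.3552/0.4000 = 0.8879
Terminal stock prices: S_uu = 79.35, S_ud = 51.75, S_dd = 33.75
Terminal payoffs (K − S): max(-9.35, 0) = 0, max(18.25, 0) = 18.25, max(36.25, 0) = 36.25
Node u (S = 69): V_u = e^(−0.1)·[0.8879·0.0000 + 0.1121·18.2500] = 1.8507
Node d (S = 45): V_d = e^(−0.1)·[0.8879·18.2500 + 0.1121·36.2500] = 18.3386
Node 0 (S = 60): V_0 = e^(−0.1)·[0.8879·1.8507 + 0.1121·18.3386] = 3.3466

3.35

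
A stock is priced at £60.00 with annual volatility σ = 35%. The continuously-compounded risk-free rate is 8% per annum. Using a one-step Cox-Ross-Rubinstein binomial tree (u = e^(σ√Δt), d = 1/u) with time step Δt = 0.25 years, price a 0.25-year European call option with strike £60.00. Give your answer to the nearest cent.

£5.78

CRR parameters: u = e^(σ√Δt) = e^(0.35·√0.25) = 1.1912, d = 1/u = 0.8395
Per-period rate: rΔt = 0.08·0.25 = 0.02, so R = e^0.02 = 1.0202
Risk-neutral probability p = (e^0.02 − 0.8395)/(1.1912 − 0.8395) = 0.1807/0.3518 = 0.5138
Terminal stock prices: S_u = 71.47, S_d = 50.37
Terminal payoffs (S − K): max(11.47, 0) = 11.47, max(-9.633, 0) = 0
Node 0 (S = 60): V_0 = e^(−0.02)·[0.5138·11.4748 + 0.4862·0.0000] = 5.7788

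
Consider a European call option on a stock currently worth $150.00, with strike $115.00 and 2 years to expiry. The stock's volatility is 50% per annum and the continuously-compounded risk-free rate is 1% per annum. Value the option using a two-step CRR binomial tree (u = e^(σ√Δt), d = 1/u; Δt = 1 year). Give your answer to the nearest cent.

$59.30

CRR parameters: u = e^(σ√Δt) = e^(0.5·√1) = 1.6487, d = 1/u = 0.6065
Per-period rate: rΔt = 0.01·1 = 0.01, so R = e^0.01 = 1.0101
Risk-neutral probability p = (e^0.01 − 0.6065)/(1.6487 − 0.6065) = 0.4035/1.0422 = 0.3872
Terminal stock prices: S_uu = 407.7, S_ud = 150, S_dd = 55.18
Terminal payoffs (S − K): max(292.7, 0) = 292.7, max(35, 0) = 35, max(-59.82, 0) = 0
Node u (S = 247.3): V_u = e^(−0.01)·[0.3872·292.7423 + 0.6128·35.0000] = 133.4525
Node d (S = 90.98): V_d = e^(−0.01)·[0.3872·35.0000 + 0.6128·0.0000] = 13.4166
Node 0 (S = 150): V_0 = e^(−0.01)·[0.3872·133.4525 + 0.6128·13.4166] = 59.2966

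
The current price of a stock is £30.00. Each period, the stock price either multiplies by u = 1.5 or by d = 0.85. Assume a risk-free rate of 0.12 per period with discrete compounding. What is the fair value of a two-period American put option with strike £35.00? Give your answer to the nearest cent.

Risk-neutral probability p = (1 + 0.12 − 0.85)/(1.5 − 0.85) = 0.2700/0.6500 = 0.4154
Terminal stock prices: S_uu = 67.5, S_ud = 38.25, S_dd = 21.67
Terminal payoffs (K − S): max(-32.5, 0) = 0, max(-3.25, 0) = 0, max(13.33, 0) = 13.33
Node u (S = 45): continuation = 1/1.12·[0.4154·0.0000 + 0.5846·0.0000] = 0.0000; exercise value = 0.0000 ≤ continuation, so V_u = 0.0000
Node d (S = 25.5): continuation = 1/1.12·[0.4154·0.0000 + 0.5846·13.3250] = 6.9554; exercise value = 9.5000 > continuation, so V_d = 9.5000 (exercise)
Node 0 (S = 30): continuation = 1/1.12·[0.4154·0.0000 + 0.5846·9.5000] = 4.9588; exercise value = 5.0000 > continuation, so V_0 = 5.0000 (exercise)

£5.00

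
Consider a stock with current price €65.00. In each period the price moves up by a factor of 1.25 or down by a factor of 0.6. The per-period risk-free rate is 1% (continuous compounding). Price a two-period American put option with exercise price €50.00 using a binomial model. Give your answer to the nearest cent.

€4.31

Risk-neutral probability p = (e^0.01 − 0.6)/(1.25 − 0.6) = 0.4101/0.6500 = 0.6308
Terminal stock prices: S_uu = 101.6, S_ud = 48.75, S_dd = 23.4
Terminal payoffs (K − S): max(-51.56, 0) = 0, max(1.25, 0) = 1.25, max(26.6, 0) = 26.6
Node u (S = 81.25): continuation = e^(−0.01)·[0.6308·0.0000 + 0.3692·1.2500] = 0.4569; exercise value = 0.0000 ≤ continuation, so V_u = 0.4569
Node d (S = 39): continuation = e^(−0.01)·[0.6308·1.2500 + 0.3692·26.6000] = 10.5025; exercise value = 11.0000 > continuation, so V_d = 11.0000 (exercise)
Node 0 (S = 65): continuation = e^(−0.01)·[0.6308·0.4569 + 0.3692·11.0000] = 4.3056; exercise value = 0.0000 ≤ continuation, so V_0 = 4.3056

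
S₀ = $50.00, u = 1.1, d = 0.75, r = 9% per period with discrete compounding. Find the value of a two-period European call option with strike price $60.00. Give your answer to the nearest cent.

Risk-neutral probability p = (1 + 0.09 − 0.75)/(1.1 − 0.75) = 0.3400/0.3500 = 0.9714
Terminal stock prices: S_uu = 60.5, S_ud = 41.25, S_dd = 28.12
Terminal payoffs (S − K): max(0.5, 0) = 0.5, max(-18.75, 0) = 0, max(-31.88, 0) = 0
Node u (S = 55): V_u = 1/1.09·[0.9714·0.5000 + 0.0286·0.0000] = 0.4456
Node d (S = 37.5): V_d = 1/1.09·[0.9714·0.0000 + 0.0286·0.0000] = 0.0000
Node 0 (S = 50): V_0 = 1/1.09·[0.9714·0.4456 + 0.0286·0.0000] = 0.3971

$0.40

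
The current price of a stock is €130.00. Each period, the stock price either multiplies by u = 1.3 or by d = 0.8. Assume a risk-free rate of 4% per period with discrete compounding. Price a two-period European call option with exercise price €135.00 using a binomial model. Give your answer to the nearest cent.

Risk-neutral probability p = (1 + 0.04 − 0.8)/(1.3 − 0.8) = 0.2400/0.5000 = 0.4800
Terminal stock prices: S_uu = 219.7, S_ud = 135.2, S_dd = 83.2
Terminal payoffs (S − K): max(84.7, 0) = 84.7, max(0.2, 0) = 0.2, max(-51.8, 0) = 0
Node u (S = 169): V_u = 1/1.04·[0.4800·84.7000 + 0.5200·0.2000] = 39.1923
Node d (S = 104): V_d = 1/1.04·[0.4800·0.2000 + 0.5200·0.0000] = 0.0923
Node 0 (S = 130): V_0 = 1/1.04·[0.4800·39.1923 + 0.5200·0.0923] = 18.1349

€18.13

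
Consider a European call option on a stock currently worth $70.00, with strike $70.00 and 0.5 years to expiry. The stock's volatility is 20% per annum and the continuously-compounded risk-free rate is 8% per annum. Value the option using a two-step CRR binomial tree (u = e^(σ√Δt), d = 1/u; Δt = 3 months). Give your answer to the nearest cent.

CRR parameters: u = e^(σ√Δt) = e^(0.2·√0.25) = 1.1052, d = 1/u = 0.9048
Per-period rate: rΔt = 0.08·0.25 = 0.02, so R = e^0.02 = 1.0202
Risk-neutral probability p = (e^0.02 − 0.9048)/(1.1052 − 0.9048) = 0.1154/0.2003 = 0.5759
Terminal stock prices: S_uu = 85.5, S_ud = 70, S_dd = 57.31
Terminal payoffs (S − K): max(15.5, 0) = 15.5, max(0, 0) = 0, max(-12.69, 0) = 0
Node u (S = 77.36): V_u = e^(−0.02)·[0.5759·15.4982 + 0.4241·0.0000] = 8.7481
Node d (S = 63.34): V_d = e^(−0.02)·[0.5759·0.0000 + 0.4241·0.0000] = 0.0000
Node 0 (S = 70): V_0 = e^(−0.02)·[0.5759·8.7481 + 0.4241·0.0000] = 4.9379

$4.94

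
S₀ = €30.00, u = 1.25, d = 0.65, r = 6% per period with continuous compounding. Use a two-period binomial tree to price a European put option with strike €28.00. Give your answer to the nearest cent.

€2.72

Risk-neutral probability p = (e^0.06 − 0.65)/(1.25 − 0.65) = 0.4118/0.6000 = 0.6864
Terminal stock prices: S_uu = 46.88, S_ud = 24.38, S_dd = 12.68
Terminal payoffs (K − S): max(-18.88, 0) = 0, max(3.625, 0) = 3.625, max(15.32, 0) = 15.32
Node u (S = 37.5): V_u = e^(−0.06)·[0.6864·0.0000 + 0.3136·3.6250] = 1.0706
Node d (S = 19.5): V_d = e^(−0.06)·[0.6864·3.6250 + 0.3136·15.3250] = 6.8694
Node 0 (S = 30): V_0 = e^(−0.06)·[0.6864·1.0706 + 0.3136·6.8694] = 2.7209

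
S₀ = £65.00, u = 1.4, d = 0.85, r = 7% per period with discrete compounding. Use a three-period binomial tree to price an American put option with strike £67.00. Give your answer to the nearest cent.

Risk-neutral probability p = (1 + 0.07 − 0.85)/(1.4 − 0.85) = 0.2200/0.5500 = 0.4000
Terminal stock prices: S_uuu = 178.4, S_uud = 108.3, S_udd = 65.75, S_ddd = 39.92
Terminal payoffs (K − S): max(-111.4, 0) = 0, max(-41.29, 0) = 0, max(1.253, 0) = 1.253, max(27.08, 0) = 27.08
Node uu (S = 127.4): continuation = 1/1.07·[0.4000·0.0000 + 0.6000·0.0000] = 0.0000; exercise value = 0.0000 ≤ continuation, so V_uu = 0.0000
Node ud (S = 77.35): continuation = 1/1.07·[0.4000·0.0000 + 0.6000·1.2525] = 0.7023; exercise value = 0.0000 ≤ continuation, so V_ud = 0.7023
Node dd (S = 46.96): continuation = 1/1.07·[0.4000·1.2525 + 0.6000·27.0819] = 15.6543; exercise value = 20.0375 > continuation, so V_dd = 20.0375 (exercise)
Node u (S = 91): continuation = 1/1.07·[0.4000·0.0000 + 0.6000·0.7023] = 0.3938; exercise value = 0.0000 ≤ continuation, so V_u = 0.3938
Node d (S = 55.25): continuation = 1/1.07·[0.4000·0.7023 + 0.6000·20.0375] = 11.4985; exercise value = 11.7500 > continuation, so V_d = 11.7500 (exercise)
Node 0 (S = 65): continuation = 1/1.07·[0.4000·0.3938 + 0.6000·11.7500] = 6.7360; exercise value = 2.0000 ≤ continuation, so V_0 = 6.7360

£6.74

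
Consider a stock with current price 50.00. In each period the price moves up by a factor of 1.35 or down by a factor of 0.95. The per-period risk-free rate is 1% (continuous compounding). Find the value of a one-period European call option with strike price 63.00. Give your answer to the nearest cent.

0.67

Risk-neutral probability p = (e^0.01 − 0.95)/(1.35 − 0.95) = 0.0601/0.4000 = 0.1501
Terminal stock prices: S_u = 67.5, S_d = 47.5
Terminal payoffs (S − K): max(4.5, 0) = 4.5, max(-15.5, 0) = 0
Node 0 (S = 50): V_0 = e^(−0.01)·[0.1501·4.5000 + 0.8499·0.0000] = 0.6688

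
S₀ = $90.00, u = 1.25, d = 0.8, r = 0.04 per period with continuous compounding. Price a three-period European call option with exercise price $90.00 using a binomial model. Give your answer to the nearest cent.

$19.63

Risk-neutral probability p = (e^0.04 − 0.8)/(1.25 − 0.8) = 0.2408/0.4500 = 0.5351
Terminal stock prices: S_uuu = 175.8, S_uud = 112.5, S_udd = 72, S_ddd = 46.08
Terminal payoffs (S − K): max(85.78, 0) = 85.78, max(22.5, 0) = 22.5, max(-18, 0) = 0, max(-43.92, 0) = 0
Node uu (S = 140.6): V_uu = e^(−0.04)·[0.5351·85.7812 + 0.4649·22.5000] = 54.1540
Node ud (S = 90): V_ud = e^(−0.04)·[0.5351·22.5000 + 0.4649·0.0000] = 11.5684
Node dd (S = 57.6): V_dd = e^(−0.04)·[0.5351·0.0000 + 0.4649·0.0000] = 0.0000
Node u (S = 112.5): V_u = e^(−0.04)·[0.5351·54.1540 + 0.4649·11.5684] = 33.0103
Node d (S = 72): V_d = e^(−0.04)·[0.5351·11.5684 + 0.4649·0.0000] = 5.9479
Node 0 (S = 90): V_0 = e^(−0.04)·[0.5351·33.0103 + 0.4649·5.9479] = 19.6289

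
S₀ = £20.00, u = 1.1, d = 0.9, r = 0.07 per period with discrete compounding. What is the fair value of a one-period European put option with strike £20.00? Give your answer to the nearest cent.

£0.28

Risk-neutral probability p = (1 + 0.07 − 0.9)/(1.1 − 0.9) = 0.1700/0.2000 = 0.8500
Terminal stock prices: S_u = 22, S_d = 18
Terminal payoffs (K − S): max(-2, 0) = 0, max(2, 0) = 2
Node 0 (S = 20): V_0 = 1/1.07·[0.8500·0.0000 + 0.1500·2.0000] = 0.2804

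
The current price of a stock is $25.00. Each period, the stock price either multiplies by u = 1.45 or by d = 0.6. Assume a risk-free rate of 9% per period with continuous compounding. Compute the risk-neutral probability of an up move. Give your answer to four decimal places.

Risk-neutral probability p = (e^0.09 − 0.6)/(1.45 − 0.6) = 0.4942/0.8500 = 0.5814

p = 0.5814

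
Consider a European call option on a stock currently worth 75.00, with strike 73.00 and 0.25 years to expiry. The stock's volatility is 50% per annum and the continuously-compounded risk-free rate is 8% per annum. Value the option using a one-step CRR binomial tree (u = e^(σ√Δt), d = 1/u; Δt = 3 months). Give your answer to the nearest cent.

10.91

CRR parameters: u = e^(σ√Δt) = e^(0.5·√0.25) = 1.2840, d = 1/u = 0.7788
Per-period rate: rΔt = 0.08·0.25 = 0.02, so R = e^0.02 = 1.0202
Risk-neutral probability p = (e^0.02 − 0.7788)/(1.2840 − 0.7788) = 0.2414/0.5052 = 0.4778
Terminal stock prices: S_u = 96.3, S_d = 58.41
Terminal payoffs (S − K): max(23.3, 0) = 23.3, max(-14.59, 0) = 0
Node 0 (S = 75): V_0 = e^(−0.02)·[0.4778·23.3019 + 0.5222·0.0000] = 10.9134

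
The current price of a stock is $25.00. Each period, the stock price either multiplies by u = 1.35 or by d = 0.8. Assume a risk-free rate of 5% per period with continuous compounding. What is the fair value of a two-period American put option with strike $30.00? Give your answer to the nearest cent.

$5.84

Risk-neutral probability p = (e^0.05 − 0.8)/(1.35 − 0.8) = 0.2513/0.5500 = 0.4569
Terminal stock prices: S_uu = 45.56, S_ud = 27, S_dd = 16
Terminal payoffs (K − S): max(-15.56, 0) = 0, max(3, 0) = 3, max(14, 0) = 14
Node u (S = 33.75): continuation = e^(−0.05)·[0.4569·0.0000 + 0.5431·3.0000] = 1.5500; exercise value = 0.0000 ≤ continuation, so V_u = 1.5500
Node d (S = 20): continuation = e^(−0.05)·[0.4569·3.0000 + 0.5431·14.0000] = 8.5369; exercise value = 10.0000 > continuation, so V_d = 10.0000 (exercise)
Node 0 (S = 25): continuation = e^(−0.05)·[0.4569·1.5500 + 0.5431·10.0000] = 5.8401; exercise value = 5.0000 ≤ continuation, so V_0 = 5.8401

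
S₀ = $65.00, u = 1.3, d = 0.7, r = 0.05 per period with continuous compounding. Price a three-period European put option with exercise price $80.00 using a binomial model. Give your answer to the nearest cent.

$14.70

Risk-neutral probability p = (e^0.05 − 0.7)/(1.3 − 0.7) = 0.3513/0.6000 = 0.5855
Terminal stock prices: S_uuu = 142.8, S_uud = 76.89, S_udd = 41.4, S_ddd = 22.29
Terminal payoffs (K − S): max(-62.81, 0) = 0, max(3.105, 0) = 3.105, max(38.6, 0) = 38.6, max(57.71, 0) = 57.71
Node uu (S = 109.9): V_uu = e^(−0.05)·[0.5855·0.0000 + 0.4145·3.1050] = 1.2244
Node ud (S = 59.15): V_ud = e^(−0.05)·[0.5855·3.1050 + 0.4145·38.5950] = 16.9484
Node dd (S = 31.85): V_dd = e^(−0.05)·[0.5855·38.5950 + 0.4145·57.7050] = 44.2484
Node u (S = 84.5): V_u = e^(−0.05)·[0.5855·1.2244 + 0.4145·16.9484] = 7.3651
Node d (S = 45.5): V_d = e^(−0.05)·[0.5855·16.9484 + 0.4145·44.2484] = 26.8870
Node 0 (S = 65): V_0 = e^(−0.05)·[0.5855·7.3651 + 0.4145·26.8870] = 14.7040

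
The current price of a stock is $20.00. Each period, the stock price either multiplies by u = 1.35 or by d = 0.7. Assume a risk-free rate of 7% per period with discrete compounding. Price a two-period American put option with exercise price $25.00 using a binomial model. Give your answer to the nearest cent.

$5.73

Risk-neutral probability p = (1 + 0.07 − 0.7)/(1.35 − 0.7) = 0.3700/0.6500 = 0.5692
Terminal stock prices: S_uu = 36.45, S_ud = 18.9, S_dd = 9.8
Terminal payoffs (K − S): max(-11.45, 0) = 0, max(6.1, 0) = 6.1, max(15.2, 0) = 15.2
Node u (S = 27): continuation = 1/1.07·[0.5692·0.0000 + 0.4308·6.1000] = 2.4558; exercise value = 0.0000 ≤ continuation, so V_u = 2.4558
Node d (S = 14): continuation = 1/1.07·[0.5692·6.1000 + 0.4308·15.2000] = 9.3645; exercise value = 11.0000 > continuation, so V_d = 11.0000 (exercise)
Node 0 (S = 20): continuation = 1/1.07·[0.5692·2.4558 + 0.4308·11.0000] = 5.7349; exercise value = 5.0000 ≤ continuation, so V_0 = 5.7349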